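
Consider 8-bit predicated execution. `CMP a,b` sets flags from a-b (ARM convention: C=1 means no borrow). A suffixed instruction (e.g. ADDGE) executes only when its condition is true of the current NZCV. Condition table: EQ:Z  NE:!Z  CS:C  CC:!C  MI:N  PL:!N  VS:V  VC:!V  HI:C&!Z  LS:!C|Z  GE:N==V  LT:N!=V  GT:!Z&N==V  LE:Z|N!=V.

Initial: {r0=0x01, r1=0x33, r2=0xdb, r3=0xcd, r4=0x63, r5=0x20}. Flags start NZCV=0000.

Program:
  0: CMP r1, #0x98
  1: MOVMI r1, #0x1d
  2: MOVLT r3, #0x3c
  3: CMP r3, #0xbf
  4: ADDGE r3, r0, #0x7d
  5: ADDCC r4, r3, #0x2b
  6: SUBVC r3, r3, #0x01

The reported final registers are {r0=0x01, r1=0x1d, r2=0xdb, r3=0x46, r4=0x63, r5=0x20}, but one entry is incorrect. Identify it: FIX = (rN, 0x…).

FIX = (r3, 0x7d)

[0] flags=1001 → (cmp)
[1] flags=1001 MI?T → r1=0x1d
[2] flags=1001 LT?F → skip
[3] flags=0010 → (cmp)
[4] flags=0010 GE?T → r3=0x7e
[5] flags=0010 CC?F → skip
[6] flags=0010 VC?T → r3=0x7d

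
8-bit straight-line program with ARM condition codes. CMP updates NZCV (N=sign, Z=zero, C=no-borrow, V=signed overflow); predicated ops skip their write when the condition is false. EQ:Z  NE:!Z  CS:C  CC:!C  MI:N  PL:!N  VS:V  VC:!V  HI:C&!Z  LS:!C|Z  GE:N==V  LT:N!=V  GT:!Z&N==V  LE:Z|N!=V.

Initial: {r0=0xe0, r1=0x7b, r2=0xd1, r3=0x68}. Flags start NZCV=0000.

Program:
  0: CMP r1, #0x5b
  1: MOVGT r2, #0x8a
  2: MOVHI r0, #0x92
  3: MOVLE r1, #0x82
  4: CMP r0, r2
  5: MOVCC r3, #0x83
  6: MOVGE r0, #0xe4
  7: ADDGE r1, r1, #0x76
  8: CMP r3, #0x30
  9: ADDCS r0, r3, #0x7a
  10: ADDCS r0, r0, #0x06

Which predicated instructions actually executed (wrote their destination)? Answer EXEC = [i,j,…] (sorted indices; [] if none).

EXEC = [1,2,6,7,9,10]

[0] flags=0010 → (cmp)
[1] flags=0010 GT?T → r2=0x8a
[2] flags=0010 HI?T → r0=0x92
[3] flags=0010 LE?F → skip
[4] flags=0010 → (cmp)
[5] flags=0010 CC?F → skip
[6] flags=0010 GE?T → r0=0xe4
[7] flags=0010 GE?T → r1=0xf1
[8] flags=0010 → (cmp)
[9] flags=0010 CS?T → r0=0xe2
[10] flags=0010 CS?T → r0=0xe8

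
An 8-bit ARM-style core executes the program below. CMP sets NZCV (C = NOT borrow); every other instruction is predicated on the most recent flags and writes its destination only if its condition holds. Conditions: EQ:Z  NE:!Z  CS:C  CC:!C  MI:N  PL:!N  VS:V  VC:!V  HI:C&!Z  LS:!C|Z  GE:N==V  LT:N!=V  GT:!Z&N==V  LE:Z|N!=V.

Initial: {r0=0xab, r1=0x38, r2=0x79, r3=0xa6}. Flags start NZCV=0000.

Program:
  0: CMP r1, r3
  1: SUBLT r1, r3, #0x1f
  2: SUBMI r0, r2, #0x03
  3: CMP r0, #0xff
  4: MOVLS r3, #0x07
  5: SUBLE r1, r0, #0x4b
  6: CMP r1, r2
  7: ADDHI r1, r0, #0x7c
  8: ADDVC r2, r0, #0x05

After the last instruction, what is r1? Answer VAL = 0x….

VAL = 0x38

[0] flags=1001 → (cmp)
[1] flags=1001 LT?F → skip
[2] flags=1001 MI?T → r0=0x76
[3] flags=0000 → (cmp)
[4] flags=0000 LS?T → r3=0x07
[5] flags=0000 LE?F → skip
[6] flags=1000 → (cmp)
[7] flags=1000 HI?F → skip
[8] flags=1000 VC?T → r2=0x7b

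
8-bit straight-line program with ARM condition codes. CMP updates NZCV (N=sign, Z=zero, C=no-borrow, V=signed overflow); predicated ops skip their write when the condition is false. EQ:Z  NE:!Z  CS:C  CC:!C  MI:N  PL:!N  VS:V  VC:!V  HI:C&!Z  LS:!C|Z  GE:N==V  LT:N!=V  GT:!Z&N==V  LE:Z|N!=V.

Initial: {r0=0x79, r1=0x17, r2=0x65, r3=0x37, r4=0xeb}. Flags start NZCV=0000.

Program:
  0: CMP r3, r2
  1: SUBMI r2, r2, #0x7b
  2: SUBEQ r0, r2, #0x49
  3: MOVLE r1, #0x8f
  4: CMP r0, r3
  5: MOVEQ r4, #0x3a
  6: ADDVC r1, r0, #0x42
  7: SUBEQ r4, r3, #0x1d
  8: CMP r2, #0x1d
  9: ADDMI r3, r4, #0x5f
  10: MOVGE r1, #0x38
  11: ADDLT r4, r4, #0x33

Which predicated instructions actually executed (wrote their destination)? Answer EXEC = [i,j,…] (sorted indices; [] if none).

EXEC = [1,3,6,9,11]

0: ✓ CMP  NZCV=1000
1: ✓ SUBMI  r2←0xea
2: · SUBEQ
3: ✓ MOVLE  r1←0x8f
4: ✓ CMP  NZCV=0010
5: · MOVEQ
6: ✓ ADDVC  r1←0xbb
7: · SUBEQ
8: ✓ CMP  NZCV=1010
9: ✓ ADDMI  r3←0x4a
10: · MOVGE
11: ✓ ADDLT  r4←0x1e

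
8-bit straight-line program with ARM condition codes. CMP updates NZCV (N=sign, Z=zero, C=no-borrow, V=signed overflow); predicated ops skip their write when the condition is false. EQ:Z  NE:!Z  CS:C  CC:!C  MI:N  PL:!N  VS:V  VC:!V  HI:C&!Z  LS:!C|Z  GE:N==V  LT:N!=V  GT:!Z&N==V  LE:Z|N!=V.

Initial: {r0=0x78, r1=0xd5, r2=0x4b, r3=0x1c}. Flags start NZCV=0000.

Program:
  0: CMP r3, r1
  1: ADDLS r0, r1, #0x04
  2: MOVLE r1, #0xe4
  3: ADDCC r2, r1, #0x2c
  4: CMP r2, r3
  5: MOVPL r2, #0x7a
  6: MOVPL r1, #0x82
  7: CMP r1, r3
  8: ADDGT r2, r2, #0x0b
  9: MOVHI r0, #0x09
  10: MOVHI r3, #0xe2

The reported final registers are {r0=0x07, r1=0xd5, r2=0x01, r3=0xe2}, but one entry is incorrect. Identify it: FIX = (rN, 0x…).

[0] flags=0000 → (cmp)
[1] flags=0000 LS?T → r0=0xd9
[2] flags=0000 LE?F → skip
[3] flags=0000 CC?T → r2=0x01
[4] flags=1000 → (cmp)
[5] flags=1000 PL?F → skip
[6] flags=1000 PL?F → skip
[7] flags=1010 → (cmp)
[8] flags=1010 GT?F → skip
[9] flags=1010 HI?T → r0=0x09
[10] flags=1010 HI?T → r3=0xe2

FIX = (r0, 0x09)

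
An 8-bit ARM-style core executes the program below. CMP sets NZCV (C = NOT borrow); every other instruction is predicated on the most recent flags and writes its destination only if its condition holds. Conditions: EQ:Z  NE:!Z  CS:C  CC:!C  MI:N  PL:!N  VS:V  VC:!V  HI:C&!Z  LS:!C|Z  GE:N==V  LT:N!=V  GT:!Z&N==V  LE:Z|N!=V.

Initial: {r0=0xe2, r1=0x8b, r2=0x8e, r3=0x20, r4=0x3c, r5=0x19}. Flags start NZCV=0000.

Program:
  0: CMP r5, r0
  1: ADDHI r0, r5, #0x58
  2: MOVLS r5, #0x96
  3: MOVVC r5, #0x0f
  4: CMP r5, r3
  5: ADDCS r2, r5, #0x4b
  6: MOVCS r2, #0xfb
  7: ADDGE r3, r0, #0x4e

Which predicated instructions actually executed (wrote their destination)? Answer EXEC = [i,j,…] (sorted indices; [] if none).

[0] flags=0000 → (cmp)
[1] flags=0000 HI?F → skip
[2] flags=0000 LS?T → r5=0x96
[3] flags=0000 VC?T → r5=0x0f
[4] flags=1000 → (cmp)
[5] flags=1000 CS?F → skip
[6] flags=1000 CS?F → skip
[7] flags=1000 GE?F → skip

EXEC = [2,3]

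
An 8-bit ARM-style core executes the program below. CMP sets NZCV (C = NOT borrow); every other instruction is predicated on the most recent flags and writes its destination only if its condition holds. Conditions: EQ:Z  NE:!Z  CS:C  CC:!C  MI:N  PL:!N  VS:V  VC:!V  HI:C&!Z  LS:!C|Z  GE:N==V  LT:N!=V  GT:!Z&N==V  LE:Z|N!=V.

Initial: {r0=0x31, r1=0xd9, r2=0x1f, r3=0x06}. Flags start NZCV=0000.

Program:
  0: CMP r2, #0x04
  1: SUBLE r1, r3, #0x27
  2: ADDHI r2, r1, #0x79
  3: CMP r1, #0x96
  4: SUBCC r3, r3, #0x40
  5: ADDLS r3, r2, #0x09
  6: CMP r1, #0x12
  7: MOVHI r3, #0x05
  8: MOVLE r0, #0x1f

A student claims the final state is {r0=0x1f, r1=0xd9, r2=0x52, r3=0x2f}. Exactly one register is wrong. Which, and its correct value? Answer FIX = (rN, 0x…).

FIX = (r3, 0x05)

[0] flags=0010 → (cmp)
[1] flags=0010 LE?F → skip
[2] flags=0010 HI?T → r2=0x52
[3] flags=0010 → (cmp)
[4] flags=0010 CC?F → skip
[5] flags=0010 LS?F → skip
[6] flags=1010 → (cmp)
[7] flags=1010 HI?T → r3=0x05
[8] flags=1010 LE?T → r0=0x1f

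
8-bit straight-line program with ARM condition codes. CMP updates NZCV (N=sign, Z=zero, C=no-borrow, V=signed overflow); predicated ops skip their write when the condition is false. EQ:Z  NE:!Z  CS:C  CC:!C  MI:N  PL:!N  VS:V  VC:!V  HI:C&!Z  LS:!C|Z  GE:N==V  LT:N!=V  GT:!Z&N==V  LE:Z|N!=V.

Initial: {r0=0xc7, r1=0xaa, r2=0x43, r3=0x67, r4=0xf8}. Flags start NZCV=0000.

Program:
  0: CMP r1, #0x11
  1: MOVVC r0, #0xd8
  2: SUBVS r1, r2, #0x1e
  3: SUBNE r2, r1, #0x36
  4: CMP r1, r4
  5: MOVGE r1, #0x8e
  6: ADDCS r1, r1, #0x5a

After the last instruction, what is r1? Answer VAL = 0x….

[0] flags=1010 → (cmp)
[1] flags=1010 VC?T → r0=0xd8
[2] flags=1010 VS?F → skip
[3] flags=1010 NE?T → r2=0x74
[4] flags=1000 → (cmp)
[5] flags=1000 GE?F → skip
[6] flags=1000 CS?F → skip

VAL = 0xaa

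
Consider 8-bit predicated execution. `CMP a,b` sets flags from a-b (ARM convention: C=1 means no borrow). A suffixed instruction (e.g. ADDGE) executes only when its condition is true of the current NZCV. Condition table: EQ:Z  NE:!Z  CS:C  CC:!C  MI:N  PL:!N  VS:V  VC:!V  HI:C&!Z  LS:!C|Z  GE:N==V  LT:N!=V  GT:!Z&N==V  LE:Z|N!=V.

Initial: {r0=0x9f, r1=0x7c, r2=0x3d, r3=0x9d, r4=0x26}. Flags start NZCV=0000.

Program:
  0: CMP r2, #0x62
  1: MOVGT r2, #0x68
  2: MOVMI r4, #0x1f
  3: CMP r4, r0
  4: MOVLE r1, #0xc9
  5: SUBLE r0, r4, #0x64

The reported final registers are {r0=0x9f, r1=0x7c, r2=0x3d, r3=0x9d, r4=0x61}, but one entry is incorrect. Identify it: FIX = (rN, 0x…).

0: ✓ CMP  NZCV=1000
1: · MOVGT
2: ✓ MOVMI  r4←0x1f
3: ✓ CMP  NZCV=1001
4: · MOVLE
5: · SUBLE

FIX = (r4, 0x1f)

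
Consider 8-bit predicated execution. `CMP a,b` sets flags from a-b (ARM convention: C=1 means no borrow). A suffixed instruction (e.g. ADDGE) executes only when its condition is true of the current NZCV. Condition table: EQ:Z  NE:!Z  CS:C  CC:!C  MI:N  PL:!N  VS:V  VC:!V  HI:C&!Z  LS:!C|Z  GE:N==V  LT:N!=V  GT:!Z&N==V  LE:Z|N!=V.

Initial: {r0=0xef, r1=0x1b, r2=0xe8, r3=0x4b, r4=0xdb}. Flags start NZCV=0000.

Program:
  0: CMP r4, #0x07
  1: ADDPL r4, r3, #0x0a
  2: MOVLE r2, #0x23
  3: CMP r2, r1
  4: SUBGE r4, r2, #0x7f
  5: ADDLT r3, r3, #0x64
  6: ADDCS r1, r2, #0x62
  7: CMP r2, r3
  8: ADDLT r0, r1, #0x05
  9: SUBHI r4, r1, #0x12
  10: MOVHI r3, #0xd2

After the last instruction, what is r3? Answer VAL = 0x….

VAL = 0x4b

0: ✓ CMP  NZCV=1010
1: · ADDPL
2: ✓ MOVLE  r2←0x23
3: ✓ CMP  NZCV=0010
4: ✓ SUBGE  r4←0xa4
5: · ADDLT
6: ✓ ADDCS  r1←0x85
7: ✓ CMP  NZCV=1000
8: ✓ ADDLT  r0←0x8a
9: · SUBHI
10: · MOVHI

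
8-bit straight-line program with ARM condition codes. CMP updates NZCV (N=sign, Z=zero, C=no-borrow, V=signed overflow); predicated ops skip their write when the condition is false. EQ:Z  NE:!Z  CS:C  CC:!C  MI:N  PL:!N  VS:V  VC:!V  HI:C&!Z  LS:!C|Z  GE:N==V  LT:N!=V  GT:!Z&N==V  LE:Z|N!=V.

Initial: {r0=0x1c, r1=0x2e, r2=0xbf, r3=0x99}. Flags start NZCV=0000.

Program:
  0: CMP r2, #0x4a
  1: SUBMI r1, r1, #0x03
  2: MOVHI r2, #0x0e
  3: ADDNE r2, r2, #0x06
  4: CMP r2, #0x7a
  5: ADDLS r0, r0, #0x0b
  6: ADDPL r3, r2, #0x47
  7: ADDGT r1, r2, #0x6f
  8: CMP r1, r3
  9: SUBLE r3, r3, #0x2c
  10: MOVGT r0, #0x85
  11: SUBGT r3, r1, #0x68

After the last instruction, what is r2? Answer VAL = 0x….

[0] flags=0011 → (cmp)
[1] flags=0011 MI?F → skip
[2] flags=0011 HI?T → r2=0x0e
[3] flags=0011 NE?T → r2=0x14
[4] flags=1000 → (cmp)
[5] flags=1000 LS?T → r0=0x27
[6] flags=1000 PL?F → skip
[7] flags=1000 GT?F → skip
[8] flags=1001 → (cmp)
[9] flags=1001 LE?F → skip
[10] flags=1001 GT?T → r0=0x85
[11] flags=1001 GT?T → r3=0xc6

VAL = 0x14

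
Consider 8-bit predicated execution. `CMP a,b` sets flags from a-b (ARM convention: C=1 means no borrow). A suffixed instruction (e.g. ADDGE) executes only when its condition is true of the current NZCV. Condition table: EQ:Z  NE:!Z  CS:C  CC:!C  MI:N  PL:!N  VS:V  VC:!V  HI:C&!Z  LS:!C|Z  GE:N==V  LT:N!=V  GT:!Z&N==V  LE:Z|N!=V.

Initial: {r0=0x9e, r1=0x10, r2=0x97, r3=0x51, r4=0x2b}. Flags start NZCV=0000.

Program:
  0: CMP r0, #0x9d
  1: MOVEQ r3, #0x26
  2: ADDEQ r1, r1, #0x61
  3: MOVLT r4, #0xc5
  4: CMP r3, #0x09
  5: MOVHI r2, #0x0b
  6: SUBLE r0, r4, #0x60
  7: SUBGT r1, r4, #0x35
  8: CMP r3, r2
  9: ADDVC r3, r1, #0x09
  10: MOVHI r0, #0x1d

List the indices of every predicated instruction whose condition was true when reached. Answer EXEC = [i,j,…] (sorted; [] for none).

[0] flags=0010 → (cmp)
[1] flags=0010 EQ?F → skip
[2] flags=0010 EQ?F → skip
[3] flags=0010 LT?F → skip
[4] flags=0010 → (cmp)
[5] flags=0010 HI?T → r2=0x0b
[6] flags=0010 LE?F → skip
[7] flags=0010 GT?T → r1=0xf6
[8] flags=0010 → (cmp)
[9] flags=0010 VC?T → r3=0xff
[10] flags=0010 HI?T → r0=0x1d

EXEC = [5,7,9,10]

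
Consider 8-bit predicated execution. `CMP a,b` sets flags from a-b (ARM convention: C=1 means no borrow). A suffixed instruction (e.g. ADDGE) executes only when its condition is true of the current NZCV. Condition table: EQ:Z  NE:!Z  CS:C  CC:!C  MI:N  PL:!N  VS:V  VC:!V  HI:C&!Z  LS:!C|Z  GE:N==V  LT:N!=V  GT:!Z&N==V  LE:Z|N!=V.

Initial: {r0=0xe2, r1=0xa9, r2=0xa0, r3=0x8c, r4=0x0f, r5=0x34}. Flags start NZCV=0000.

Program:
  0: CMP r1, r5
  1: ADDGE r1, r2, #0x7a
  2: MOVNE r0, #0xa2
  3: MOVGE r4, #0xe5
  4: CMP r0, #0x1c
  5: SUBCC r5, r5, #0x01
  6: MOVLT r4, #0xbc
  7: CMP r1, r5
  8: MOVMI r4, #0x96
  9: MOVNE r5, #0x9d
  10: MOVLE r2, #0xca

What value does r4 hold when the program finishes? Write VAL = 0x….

[0] flags=0011 → (cmp)
[1] flags=0011 GE?F → skip
[2] flags=0011 NE?T → r0=0xa2
[3] flags=0011 GE?F → skip
[4] flags=1010 → (cmp)
[5] flags=1010 CC?F → skip
[6] flags=1010 LT?T → r4=0xbc
[7] flags=0011 → (cmp)
[8] flags=0011 MI?F → skip
[9] flags=0011 NE?T → r5=0x9d
[10] flags=0011 LE?T → r2=0xca

VAL = 0xbc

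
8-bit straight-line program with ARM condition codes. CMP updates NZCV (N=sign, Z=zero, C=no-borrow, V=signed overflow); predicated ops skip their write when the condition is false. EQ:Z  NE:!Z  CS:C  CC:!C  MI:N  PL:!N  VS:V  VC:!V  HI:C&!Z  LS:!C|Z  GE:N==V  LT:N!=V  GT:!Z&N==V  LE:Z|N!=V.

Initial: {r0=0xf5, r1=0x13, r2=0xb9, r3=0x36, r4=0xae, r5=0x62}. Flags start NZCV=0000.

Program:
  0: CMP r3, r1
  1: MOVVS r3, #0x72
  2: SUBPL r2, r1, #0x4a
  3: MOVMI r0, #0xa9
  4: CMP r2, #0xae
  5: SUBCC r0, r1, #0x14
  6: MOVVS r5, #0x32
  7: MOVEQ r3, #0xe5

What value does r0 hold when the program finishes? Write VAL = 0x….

VAL = 0xf5

[0] flags=0010 → (cmp)
[1] flags=0010 VS?F → skip
[2] flags=0010 PL?T → r2=0xc9
[3] flags=0010 MI?F → skip
[4] flags=0010 → (cmp)
[5] flags=0010 CC?F → skip
[6] flags=0010 VS?F → skip
[7] flags=0010 EQ?F → skip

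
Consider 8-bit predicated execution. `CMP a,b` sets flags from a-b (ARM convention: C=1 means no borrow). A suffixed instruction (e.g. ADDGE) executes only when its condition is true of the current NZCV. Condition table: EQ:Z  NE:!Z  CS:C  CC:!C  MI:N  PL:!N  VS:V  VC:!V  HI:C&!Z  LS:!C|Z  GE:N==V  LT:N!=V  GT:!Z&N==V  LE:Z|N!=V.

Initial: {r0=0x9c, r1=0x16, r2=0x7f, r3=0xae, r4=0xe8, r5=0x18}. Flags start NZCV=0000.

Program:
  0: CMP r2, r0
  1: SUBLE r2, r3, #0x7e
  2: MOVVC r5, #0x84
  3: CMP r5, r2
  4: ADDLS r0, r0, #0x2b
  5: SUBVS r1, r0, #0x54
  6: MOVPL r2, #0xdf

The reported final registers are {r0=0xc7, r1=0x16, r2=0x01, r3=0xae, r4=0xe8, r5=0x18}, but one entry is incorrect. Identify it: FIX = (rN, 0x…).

0: ✓ CMP  NZCV=1001
1: · SUBLE
2: · MOVVC
3: ✓ CMP  NZCV=1000
4: ✓ ADDLS  r0←0xc7
5: · SUBVS
6: · MOVPL

FIX = (r2, 0x7f)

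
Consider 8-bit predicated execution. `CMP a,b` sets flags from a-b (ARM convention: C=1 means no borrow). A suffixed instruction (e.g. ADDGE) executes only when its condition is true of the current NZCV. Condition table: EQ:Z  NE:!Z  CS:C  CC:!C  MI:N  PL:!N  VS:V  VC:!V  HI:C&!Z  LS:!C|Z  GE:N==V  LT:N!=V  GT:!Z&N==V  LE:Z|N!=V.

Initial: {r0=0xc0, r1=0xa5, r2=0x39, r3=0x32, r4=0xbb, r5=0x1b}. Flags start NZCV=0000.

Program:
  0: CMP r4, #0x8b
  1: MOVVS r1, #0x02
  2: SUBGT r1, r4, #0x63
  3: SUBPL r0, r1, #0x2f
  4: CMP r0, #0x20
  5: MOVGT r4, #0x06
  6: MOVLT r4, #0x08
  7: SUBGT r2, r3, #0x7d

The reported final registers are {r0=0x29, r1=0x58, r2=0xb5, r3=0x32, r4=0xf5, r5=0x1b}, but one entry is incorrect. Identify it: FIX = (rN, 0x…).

FIX = (r4, 0x06)

0: ✓ CMP  NZCV=0010
1: · MOVVS
2: ✓ SUBGT  r1←0x58
3: ✓ SUBPL  r0←0x29
4: ✓ CMP  NZCV=0010
5: ✓ MOVGT  r4←0x06
6: · MOVLT
7: ✓ SUBGT  r2←0xb5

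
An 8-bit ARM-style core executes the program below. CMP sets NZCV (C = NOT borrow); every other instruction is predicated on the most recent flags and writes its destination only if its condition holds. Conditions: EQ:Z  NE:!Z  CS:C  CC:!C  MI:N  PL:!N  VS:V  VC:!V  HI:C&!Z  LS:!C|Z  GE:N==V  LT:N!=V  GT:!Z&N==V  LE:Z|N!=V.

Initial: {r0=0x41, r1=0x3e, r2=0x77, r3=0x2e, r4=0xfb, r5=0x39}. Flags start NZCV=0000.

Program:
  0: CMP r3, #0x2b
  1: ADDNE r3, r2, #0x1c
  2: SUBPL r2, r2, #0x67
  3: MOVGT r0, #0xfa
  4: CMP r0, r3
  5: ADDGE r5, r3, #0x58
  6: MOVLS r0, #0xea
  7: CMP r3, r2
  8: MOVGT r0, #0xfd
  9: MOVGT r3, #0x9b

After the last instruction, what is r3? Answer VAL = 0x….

[0] flags=0010 → (cmp)
[1] flags=0010 NE?T → r3=0x93
[2] flags=0010 PL?T → r2=0x10
[3] flags=0010 GT?T → r0=0xfa
[4] flags=0010 → (cmp)
[5] flags=0010 GE?T → r5=0xeb
[6] flags=0010 LS?F → skip
[7] flags=1010 → (cmp)
[8] flags=1010 GT?F → skip
[9] flags=1010 GT?F → skip

VAL = 0x93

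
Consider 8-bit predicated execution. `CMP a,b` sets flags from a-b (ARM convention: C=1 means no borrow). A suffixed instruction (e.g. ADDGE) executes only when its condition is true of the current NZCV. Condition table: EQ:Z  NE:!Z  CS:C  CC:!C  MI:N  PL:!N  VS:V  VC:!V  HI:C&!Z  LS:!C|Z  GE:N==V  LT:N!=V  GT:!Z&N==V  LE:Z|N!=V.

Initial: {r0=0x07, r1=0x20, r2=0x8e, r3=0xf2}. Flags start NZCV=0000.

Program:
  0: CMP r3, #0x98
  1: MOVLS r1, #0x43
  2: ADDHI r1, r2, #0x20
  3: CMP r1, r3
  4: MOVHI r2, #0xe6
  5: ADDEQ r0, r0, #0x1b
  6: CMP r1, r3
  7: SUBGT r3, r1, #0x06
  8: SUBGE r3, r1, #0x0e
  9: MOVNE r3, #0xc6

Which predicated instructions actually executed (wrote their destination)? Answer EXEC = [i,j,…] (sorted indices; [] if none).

EXEC = [2,9]

0: ✓ CMP  NZCV=0010
1: · MOVLS
2: ✓ ADDHI  r1←0xae
3: ✓ CMP  NZCV=1000
4: · MOVHI
5: · ADDEQ
6: ✓ CMP  NZCV=1000
7: · SUBGT
8: · SUBGE
9: ✓ MOVNE  r3←0xc6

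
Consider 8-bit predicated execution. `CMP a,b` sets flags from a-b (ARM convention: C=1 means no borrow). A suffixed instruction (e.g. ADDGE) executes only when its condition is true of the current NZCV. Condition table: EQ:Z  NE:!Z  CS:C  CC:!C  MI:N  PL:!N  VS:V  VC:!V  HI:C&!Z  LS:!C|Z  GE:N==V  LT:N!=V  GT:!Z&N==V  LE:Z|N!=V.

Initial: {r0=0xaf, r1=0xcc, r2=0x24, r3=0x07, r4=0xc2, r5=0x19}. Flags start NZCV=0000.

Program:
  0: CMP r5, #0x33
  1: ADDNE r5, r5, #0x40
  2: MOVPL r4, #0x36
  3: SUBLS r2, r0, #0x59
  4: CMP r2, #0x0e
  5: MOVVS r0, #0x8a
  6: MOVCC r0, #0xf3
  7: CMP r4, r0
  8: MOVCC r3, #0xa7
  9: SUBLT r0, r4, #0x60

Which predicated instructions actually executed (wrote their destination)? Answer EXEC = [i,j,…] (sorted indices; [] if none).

EXEC = [1,3]

0: ✓ CMP  NZCV=1000
1: ✓ ADDNE  r5←0x59
2: · MOVPL
3: ✓ SUBLS  r2←0x56
4: ✓ CMP  NZCV=0010
5: · MOVVS
6: · MOVCC
7: ✓ CMP  NZCV=0010
8: · MOVCC
9: · SUBLT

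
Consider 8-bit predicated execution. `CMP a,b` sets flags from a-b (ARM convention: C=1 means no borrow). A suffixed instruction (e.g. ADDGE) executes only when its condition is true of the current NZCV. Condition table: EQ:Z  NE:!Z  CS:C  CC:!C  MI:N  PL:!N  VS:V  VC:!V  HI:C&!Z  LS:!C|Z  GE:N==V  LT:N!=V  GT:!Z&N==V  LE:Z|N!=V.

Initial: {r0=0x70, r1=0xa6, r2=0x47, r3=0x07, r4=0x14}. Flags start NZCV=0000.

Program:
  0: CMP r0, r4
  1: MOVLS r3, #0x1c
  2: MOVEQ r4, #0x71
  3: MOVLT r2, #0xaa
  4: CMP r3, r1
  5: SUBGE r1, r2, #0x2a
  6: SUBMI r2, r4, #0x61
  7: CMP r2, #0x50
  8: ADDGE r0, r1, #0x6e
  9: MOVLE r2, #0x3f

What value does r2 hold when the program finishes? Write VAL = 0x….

VAL = 0x3f

[0] flags=0010 → (cmp)
[1] flags=0010 LS?F → skip
[2] flags=0010 EQ?F → skip
[3] flags=0010 LT?F → skip
[4] flags=0000 → (cmp)
[5] flags=0000 GE?T → r1=0x1d
[6] flags=0000 MI?F → skip
[7] flags=1000 → (cmp)
[8] flags=1000 GE?F → skip
[9] flags=1000 LE?T → r2=0x3f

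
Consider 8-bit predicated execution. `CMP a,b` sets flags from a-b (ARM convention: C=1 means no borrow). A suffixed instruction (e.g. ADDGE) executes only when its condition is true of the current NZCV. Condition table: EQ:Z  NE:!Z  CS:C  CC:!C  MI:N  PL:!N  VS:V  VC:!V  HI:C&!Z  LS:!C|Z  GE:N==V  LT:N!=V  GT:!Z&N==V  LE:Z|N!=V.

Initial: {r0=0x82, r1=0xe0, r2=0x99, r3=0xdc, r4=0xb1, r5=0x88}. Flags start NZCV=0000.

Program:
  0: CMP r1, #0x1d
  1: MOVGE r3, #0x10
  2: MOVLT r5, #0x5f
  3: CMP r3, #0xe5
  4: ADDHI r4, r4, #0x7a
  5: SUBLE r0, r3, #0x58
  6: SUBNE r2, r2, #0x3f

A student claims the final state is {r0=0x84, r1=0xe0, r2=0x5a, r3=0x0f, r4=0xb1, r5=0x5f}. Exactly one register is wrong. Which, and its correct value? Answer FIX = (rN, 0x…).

[0] flags=1010 → (cmp)
[1] flags=1010 GE?F → skip
[2] flags=1010 LT?T → r5=0x5f
[3] flags=1000 → (cmp)
[4] flags=1000 HI?F → skip
[5] flags=1000 LE?T → r0=0x84
[6] flags=1000 NE?T → r2=0x5a

FIX = (r3, 0xdc)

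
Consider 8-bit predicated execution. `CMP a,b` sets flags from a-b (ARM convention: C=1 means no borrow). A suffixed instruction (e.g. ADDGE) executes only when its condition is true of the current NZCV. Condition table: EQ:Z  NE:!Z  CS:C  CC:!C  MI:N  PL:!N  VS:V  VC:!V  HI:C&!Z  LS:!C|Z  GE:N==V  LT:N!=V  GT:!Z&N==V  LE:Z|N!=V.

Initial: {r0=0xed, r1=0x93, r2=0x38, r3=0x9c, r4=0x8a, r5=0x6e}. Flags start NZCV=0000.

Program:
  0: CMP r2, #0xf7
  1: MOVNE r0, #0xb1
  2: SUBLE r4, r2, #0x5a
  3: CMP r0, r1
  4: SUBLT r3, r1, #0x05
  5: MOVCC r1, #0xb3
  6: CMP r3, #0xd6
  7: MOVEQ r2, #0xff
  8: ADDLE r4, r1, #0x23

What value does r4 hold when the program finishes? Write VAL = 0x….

0: ✓ CMP  NZCV=0000
1: ✓ MOVNE  r0←0xb1
2: · SUBLE
3: ✓ CMP  NZCV=0010
4: · SUBLT
5: · MOVCC
6: ✓ CMP  NZCV=1000
7: · MOVEQ
8: ✓ ADDLE  r4←0xb6

VAL = 0xb6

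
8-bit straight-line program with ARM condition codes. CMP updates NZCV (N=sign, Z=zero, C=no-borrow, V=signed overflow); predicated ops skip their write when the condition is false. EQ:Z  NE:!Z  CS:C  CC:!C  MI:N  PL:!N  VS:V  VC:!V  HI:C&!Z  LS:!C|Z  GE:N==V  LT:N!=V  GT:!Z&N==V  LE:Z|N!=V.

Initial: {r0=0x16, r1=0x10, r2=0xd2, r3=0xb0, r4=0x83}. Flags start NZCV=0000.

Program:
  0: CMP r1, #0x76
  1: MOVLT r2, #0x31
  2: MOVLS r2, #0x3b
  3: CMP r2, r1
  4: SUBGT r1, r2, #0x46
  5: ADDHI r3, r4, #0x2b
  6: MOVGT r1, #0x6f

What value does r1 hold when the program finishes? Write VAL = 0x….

VAL = 0x6f

[0] flags=1000 → (cmp)
[1] flags=1000 LT?T → r2=0x31
[2] flags=1000 LS?T → r2=0x3b
[3] flags=0010 → (cmp)
[4] flags=0010 GT?T → r1=0xf5
[5] flags=0010 HI?T → r3=0xae
[6] flags=0010 GT?T → r1=0x6f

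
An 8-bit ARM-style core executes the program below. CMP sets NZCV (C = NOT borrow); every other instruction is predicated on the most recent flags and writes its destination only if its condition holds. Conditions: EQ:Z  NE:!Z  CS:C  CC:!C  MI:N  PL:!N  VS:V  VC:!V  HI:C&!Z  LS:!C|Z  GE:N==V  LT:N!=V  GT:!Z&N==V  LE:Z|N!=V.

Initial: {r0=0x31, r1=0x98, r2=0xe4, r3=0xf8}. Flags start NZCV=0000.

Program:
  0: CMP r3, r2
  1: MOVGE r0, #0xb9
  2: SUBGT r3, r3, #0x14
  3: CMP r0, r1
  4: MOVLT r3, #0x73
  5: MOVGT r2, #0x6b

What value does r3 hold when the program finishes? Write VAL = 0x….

[0] flags=0010 → (cmp)
[1] flags=0010 GE?T → r0=0xb9
[2] flags=0010 GT?T → r3=0xe4
[3] flags=0010 → (cmp)
[4] flags=0010 LT?F → skip
[5] flags=0010 GT?T → r2=0x6b

VAL = 0xe4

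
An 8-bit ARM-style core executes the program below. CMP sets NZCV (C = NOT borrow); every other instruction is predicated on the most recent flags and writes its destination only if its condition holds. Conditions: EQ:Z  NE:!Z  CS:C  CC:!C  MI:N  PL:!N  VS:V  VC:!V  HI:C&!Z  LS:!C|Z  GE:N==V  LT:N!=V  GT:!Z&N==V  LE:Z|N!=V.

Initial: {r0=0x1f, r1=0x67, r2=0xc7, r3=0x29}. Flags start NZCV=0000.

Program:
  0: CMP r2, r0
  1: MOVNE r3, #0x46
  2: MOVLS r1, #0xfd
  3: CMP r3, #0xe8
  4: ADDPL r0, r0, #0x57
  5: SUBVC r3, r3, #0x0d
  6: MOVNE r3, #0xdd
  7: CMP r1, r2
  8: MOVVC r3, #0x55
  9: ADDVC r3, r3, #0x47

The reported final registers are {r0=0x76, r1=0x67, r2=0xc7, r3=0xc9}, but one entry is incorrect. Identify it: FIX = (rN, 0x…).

FIX = (r3, 0xdd)

[0] flags=1010 → (cmp)
[1] flags=1010 NE?T → r3=0x46
[2] flags=1010 LS?F → skip
[3] flags=0000 → (cmp)
[4] flags=0000 PL?T → r0=0x76
[5] flags=0000 VC?T → r3=0x39
[6] flags=0000 NE?T → r3=0xdd
[7] flags=1001 → (cmp)
[8] flags=1001 VC?F → skip
[9] flags=1001 VC?F → skip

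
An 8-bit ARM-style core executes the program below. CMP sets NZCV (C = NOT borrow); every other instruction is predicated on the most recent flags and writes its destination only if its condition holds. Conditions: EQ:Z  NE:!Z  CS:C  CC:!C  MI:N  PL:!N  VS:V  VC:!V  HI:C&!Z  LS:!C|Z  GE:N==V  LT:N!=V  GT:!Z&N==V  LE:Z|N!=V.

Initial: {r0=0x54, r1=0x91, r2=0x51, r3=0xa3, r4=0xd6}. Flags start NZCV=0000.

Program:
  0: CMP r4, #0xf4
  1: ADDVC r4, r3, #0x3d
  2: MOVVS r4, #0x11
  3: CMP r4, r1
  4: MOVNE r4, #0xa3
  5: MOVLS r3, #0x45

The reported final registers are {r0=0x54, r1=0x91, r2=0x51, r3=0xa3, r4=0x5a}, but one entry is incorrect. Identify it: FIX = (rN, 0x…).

0: ✓ CMP  NZCV=1000
1: ✓ ADDVC  r4←0xe0
2: · MOVVS
3: ✓ CMP  NZCV=0010
4: ✓ MOVNE  r4←0xa3
5: · MOVLS

FIX = (r4, 0xa3)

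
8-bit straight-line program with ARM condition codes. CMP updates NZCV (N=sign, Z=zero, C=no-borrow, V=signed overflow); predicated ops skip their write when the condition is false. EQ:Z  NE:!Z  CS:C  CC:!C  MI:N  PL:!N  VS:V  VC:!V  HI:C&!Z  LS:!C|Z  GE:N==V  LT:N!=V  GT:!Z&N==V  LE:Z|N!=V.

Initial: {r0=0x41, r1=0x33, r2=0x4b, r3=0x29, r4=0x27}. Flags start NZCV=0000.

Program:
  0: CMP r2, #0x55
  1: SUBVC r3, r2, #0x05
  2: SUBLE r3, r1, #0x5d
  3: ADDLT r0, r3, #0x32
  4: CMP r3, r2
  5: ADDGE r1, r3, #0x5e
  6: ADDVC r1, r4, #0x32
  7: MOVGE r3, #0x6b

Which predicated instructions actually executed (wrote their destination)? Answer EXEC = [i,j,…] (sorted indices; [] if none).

EXEC = [1,2,3,6]

0: ✓ CMP  NZCV=1000
1: ✓ SUBVC  r3←0x46
2: ✓ SUBLE  r3←0xd6
3: ✓ ADDLT  r0←0x08
4: ✓ CMP  NZCV=1010
5: · ADDGE
6: ✓ ADDVC  r1←0x59
7: · MOVGE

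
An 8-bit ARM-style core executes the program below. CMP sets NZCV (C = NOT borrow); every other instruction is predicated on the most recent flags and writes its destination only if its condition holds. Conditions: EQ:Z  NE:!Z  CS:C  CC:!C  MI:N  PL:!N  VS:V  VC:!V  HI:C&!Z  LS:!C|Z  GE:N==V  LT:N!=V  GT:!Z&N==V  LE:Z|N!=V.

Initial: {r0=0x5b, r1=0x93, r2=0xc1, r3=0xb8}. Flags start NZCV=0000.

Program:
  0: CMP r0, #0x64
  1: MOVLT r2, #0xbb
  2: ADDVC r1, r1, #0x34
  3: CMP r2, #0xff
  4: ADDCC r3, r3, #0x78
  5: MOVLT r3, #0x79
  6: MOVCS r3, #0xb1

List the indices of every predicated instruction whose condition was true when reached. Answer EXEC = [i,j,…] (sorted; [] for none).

0: ✓ CMP  NZCV=1000
1: ✓ MOVLT  r2←0xbb
2: ✓ ADDVC  r1←0xc7
3: ✓ CMP  NZCV=1000
4: ✓ ADDCC  r3←0x30
5: ✓ MOVLT  r3←0x79
6: · MOVCS

EXEC = [1,2,4,5]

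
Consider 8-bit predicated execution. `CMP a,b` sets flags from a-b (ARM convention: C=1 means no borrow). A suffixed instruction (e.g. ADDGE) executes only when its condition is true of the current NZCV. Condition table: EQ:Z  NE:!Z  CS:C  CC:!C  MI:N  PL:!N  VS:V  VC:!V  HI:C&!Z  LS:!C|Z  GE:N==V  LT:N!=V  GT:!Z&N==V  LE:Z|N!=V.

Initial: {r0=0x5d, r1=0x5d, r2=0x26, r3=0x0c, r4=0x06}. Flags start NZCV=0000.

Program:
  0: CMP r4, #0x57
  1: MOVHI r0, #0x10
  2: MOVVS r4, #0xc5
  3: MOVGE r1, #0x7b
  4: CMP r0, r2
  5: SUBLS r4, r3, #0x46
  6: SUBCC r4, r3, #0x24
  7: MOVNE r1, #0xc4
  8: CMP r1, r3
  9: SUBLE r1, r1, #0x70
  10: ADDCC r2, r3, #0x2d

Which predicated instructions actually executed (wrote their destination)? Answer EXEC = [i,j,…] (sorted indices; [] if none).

EXEC = [7,9]

0: ✓ CMP  NZCV=1000
1: · MOVHI
2: · MOVVS
3: · MOVGE
4: ✓ CMP  NZCV=0010
5: · SUBLS
6: · SUBCC
7: ✓ MOVNE  r1←0xc4
8: ✓ CMP  NZCV=1010
9: ✓ SUBLE  r1←0x54
10: · ADDCC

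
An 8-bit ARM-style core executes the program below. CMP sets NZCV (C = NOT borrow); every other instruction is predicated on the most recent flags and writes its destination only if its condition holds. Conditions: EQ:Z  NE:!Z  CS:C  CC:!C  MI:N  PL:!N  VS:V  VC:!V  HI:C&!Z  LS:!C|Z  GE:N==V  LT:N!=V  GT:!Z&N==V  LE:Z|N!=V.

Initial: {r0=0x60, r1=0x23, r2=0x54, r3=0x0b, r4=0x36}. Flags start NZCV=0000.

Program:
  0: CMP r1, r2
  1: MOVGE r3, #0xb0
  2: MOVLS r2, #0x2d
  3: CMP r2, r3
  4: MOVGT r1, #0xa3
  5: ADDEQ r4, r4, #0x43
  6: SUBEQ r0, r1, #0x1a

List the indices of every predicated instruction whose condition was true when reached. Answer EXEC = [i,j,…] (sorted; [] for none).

EXEC = [2,4]

[0] flags=1000 → (cmp)
[1] flags=1000 GE?F → skip
[2] flags=1000 LS?T → r2=0x2d
[3] flags=0010 → (cmp)
[4] flags=0010 GT?T → r1=0xa3
[5] flags=0010 EQ?F → skip
[6] flags=0010 EQ?F → skip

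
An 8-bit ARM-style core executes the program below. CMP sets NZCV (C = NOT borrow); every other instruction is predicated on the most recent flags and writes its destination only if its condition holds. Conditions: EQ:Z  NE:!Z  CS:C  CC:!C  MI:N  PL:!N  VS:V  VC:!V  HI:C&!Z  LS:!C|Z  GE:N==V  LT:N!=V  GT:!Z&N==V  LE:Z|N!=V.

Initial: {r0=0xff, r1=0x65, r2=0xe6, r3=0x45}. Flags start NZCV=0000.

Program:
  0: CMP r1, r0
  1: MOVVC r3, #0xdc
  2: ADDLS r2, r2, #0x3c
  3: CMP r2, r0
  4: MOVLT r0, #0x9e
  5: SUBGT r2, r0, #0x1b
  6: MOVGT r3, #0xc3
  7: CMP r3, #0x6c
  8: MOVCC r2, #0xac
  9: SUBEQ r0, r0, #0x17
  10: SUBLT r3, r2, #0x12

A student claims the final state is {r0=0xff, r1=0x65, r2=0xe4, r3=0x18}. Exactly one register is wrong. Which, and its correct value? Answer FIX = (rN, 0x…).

FIX = (r3, 0xd2)

0: ✓ CMP  NZCV=0000
1: ✓ MOVVC  r3←0xdc
2: ✓ ADDLS  r2←0x22
3: ✓ CMP  NZCV=0000
4: · MOVLT
5: ✓ SUBGT  r2←0xe4
6: ✓ MOVGT  r3←0xc3
7: ✓ CMP  NZCV=0011
8: · MOVCC
9: · SUBEQ
10: ✓ SUBLT  r3←0xd2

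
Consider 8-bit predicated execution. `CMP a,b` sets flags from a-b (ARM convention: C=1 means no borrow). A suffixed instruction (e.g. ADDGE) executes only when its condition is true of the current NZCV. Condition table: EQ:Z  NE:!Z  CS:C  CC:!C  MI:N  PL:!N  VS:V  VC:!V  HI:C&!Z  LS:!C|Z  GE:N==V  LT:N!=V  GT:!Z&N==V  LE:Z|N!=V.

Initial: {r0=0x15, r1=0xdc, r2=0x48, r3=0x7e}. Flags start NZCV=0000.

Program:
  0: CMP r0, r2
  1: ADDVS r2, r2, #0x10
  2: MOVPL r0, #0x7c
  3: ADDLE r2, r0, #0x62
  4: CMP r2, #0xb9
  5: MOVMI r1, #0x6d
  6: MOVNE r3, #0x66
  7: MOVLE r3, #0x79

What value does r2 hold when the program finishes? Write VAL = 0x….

[0] flags=1000 → (cmp)
[1] flags=1000 VS?F → skip
[2] flags=1000 PL?F → skip
[3] flags=1000 LE?T → r2=0x77
[4] flags=1001 → (cmp)
[5] flags=1001 MI?T → r1=0x6d
[6] flags=1001 NE?T → r3=0x66
[7] flags=1001 LE?F → skip

VAL = 0x77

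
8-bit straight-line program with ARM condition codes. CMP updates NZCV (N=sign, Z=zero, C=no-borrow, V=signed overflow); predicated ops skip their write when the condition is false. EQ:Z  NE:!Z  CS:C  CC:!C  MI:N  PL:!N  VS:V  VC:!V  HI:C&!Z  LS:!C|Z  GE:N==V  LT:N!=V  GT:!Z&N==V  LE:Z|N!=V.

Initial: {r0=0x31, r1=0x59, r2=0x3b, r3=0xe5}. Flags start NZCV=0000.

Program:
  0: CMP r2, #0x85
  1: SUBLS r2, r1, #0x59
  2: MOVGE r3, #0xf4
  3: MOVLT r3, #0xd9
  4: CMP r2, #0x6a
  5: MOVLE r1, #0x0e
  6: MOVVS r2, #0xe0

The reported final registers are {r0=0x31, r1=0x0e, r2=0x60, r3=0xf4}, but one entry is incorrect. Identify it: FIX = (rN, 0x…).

FIX = (r2, 0x00)

0: ✓ CMP  NZCV=1001
1: ✓ SUBLS  r2←0x00
2: ✓ MOVGE  r3←0xf4
3: · MOVLT
4: ✓ CMP  NZCV=1000
5: ✓ MOVLE  r1←0x0e
6: · MOVVS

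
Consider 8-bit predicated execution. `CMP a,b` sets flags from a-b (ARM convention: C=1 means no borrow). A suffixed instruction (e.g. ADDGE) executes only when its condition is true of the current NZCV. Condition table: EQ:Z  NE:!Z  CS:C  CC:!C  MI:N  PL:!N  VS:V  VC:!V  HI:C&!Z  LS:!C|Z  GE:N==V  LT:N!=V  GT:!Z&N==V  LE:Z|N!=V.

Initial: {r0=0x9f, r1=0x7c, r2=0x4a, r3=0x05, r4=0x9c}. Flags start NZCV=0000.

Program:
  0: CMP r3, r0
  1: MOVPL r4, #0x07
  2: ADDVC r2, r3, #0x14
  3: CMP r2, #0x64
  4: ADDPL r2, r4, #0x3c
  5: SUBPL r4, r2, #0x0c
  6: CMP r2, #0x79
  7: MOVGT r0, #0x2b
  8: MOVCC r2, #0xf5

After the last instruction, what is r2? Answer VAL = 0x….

[0] flags=0000 → (cmp)
[1] flags=0000 PL?T → r4=0x07
[2] flags=0000 VC?T → r2=0x19
[3] flags=1000 → (cmp)
[4] flags=1000 PL?F → skip
[5] flags=1000 PL?F → skip
[6] flags=1000 → (cmp)
[7] flags=1000 GT?F → skip
[8] flags=1000 CC?T → r2=0xf5

VAL = 0xf5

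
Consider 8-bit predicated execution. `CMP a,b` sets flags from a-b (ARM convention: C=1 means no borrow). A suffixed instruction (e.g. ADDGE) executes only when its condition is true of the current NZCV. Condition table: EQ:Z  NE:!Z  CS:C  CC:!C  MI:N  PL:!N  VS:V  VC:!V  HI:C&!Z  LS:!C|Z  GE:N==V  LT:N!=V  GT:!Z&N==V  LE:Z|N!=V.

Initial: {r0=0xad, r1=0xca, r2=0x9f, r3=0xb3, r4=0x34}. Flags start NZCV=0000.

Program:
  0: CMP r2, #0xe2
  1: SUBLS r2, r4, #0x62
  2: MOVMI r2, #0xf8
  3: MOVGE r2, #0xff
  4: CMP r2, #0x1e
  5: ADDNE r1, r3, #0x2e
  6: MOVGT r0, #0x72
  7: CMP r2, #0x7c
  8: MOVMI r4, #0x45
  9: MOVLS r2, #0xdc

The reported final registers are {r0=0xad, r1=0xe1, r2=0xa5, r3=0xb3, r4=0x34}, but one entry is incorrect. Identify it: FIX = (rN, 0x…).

FIX = (r2, 0xf8)

0: ✓ CMP  NZCV=1000
1: ✓ SUBLS  r2←0xd2
2: ✓ MOVMI  r2←0xf8
3: · MOVGE
4: ✓ CMP  NZCV=1010
5: ✓ ADDNE  r1←0xe1
6: · MOVGT
7: ✓ CMP  NZCV=0011
8: · MOVMI
9: · MOVLS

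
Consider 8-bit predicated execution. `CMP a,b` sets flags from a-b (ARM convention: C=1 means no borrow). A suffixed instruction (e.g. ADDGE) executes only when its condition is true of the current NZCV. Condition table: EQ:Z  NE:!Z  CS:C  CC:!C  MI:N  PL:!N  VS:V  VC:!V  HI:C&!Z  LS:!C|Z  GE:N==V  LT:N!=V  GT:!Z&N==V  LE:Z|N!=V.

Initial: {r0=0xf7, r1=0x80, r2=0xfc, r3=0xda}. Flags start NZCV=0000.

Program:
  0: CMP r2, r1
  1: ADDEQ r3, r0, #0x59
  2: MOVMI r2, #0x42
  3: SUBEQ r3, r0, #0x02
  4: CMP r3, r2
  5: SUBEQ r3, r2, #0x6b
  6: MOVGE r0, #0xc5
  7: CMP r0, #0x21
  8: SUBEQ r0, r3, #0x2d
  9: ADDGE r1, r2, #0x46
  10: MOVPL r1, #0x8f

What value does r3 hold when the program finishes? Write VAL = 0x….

[0] flags=0010 → (cmp)
[1] flags=0010 EQ?F → skip
[2] flags=0010 MI?F → skip
[3] flags=0010 EQ?F → skip
[4] flags=1000 → (cmp)
[5] flags=1000 EQ?F → skip
[6] flags=1000 GE?F → skip
[7] flags=1010 → (cmp)
[8] flags=1010 EQ?F → skip
[9] flags=1010 GE?F → skip
[10] flags=1010 PL?F → skip

VAL = 0xda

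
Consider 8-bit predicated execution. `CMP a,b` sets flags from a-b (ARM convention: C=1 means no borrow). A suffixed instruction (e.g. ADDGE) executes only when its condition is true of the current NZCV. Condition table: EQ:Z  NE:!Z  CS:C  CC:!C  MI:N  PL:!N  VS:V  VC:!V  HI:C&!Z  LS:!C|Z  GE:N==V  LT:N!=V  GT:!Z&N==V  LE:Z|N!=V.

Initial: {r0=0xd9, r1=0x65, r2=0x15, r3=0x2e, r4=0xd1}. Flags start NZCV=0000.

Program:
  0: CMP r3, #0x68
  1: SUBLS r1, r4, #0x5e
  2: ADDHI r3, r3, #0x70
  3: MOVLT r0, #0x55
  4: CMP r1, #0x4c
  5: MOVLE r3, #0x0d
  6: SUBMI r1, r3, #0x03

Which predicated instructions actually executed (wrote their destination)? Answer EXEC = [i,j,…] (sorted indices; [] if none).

[0] flags=1000 → (cmp)
[1] flags=1000 LS?T → r1=0x73
[2] flags=1000 HI?F → skip
[3] flags=1000 LT?T → r0=0x55
[4] flags=0010 → (cmp)
[5] flags=0010 LE?F → skip
[6] flags=0010 MI?F → skip

EXEC = [1,3]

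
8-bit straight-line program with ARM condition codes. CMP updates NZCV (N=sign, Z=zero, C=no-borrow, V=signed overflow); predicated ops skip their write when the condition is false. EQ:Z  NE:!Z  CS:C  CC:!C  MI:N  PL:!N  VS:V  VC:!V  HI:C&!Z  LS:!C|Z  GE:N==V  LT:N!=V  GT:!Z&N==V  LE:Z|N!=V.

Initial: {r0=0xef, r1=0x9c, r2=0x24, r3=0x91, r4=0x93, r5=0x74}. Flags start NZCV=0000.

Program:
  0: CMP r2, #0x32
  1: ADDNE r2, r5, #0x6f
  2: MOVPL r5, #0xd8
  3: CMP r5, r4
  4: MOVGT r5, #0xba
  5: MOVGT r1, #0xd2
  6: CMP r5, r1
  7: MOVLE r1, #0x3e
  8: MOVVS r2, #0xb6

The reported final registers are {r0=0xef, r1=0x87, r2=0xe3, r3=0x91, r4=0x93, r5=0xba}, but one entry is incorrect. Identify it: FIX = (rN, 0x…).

[0] flags=1000 → (cmp)
[1] flags=1000 NE?T → r2=0xe3
[2] flags=1000 PL?F → skip
[3] flags=1001 → (cmp)
[4] flags=1001 GT?T → r5=0xba
[5] flags=1001 GT?T → r1=0xd2
[6] flags=1000 → (cmp)
[7] flags=1000 LE?T → r1=0x3e
[8] flags=1000 VS?F → skip

FIX = (r1, 0x3e)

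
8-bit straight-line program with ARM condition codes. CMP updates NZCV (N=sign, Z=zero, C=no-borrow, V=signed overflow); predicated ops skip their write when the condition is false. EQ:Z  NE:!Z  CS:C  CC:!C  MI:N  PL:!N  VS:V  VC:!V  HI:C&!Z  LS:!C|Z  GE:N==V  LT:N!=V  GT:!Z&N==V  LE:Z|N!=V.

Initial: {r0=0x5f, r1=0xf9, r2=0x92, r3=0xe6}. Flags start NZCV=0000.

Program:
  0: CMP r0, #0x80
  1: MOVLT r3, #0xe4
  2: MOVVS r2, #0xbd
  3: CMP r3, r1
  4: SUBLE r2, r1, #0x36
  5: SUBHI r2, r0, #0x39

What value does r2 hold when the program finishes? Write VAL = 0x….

0: ✓ CMP  NZCV=1001
1: · MOVLT
2: ✓ MOVVS  r2←0xbd
3: ✓ CMP  NZCV=1000
4: ✓ SUBLE  r2←0xc3
5: · SUBHI

VAL = 0xc3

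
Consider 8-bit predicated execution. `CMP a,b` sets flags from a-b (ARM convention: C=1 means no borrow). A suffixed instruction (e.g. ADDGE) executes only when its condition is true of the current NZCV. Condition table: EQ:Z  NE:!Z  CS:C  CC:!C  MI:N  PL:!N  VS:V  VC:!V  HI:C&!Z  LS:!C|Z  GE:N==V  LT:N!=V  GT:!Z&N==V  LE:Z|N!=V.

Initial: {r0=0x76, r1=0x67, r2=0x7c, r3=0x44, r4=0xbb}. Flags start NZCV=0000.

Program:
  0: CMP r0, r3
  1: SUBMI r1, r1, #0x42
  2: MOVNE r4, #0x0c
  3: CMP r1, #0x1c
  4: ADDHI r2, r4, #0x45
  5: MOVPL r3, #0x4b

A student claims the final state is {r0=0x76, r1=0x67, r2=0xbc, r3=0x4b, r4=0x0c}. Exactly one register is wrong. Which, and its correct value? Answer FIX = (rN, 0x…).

FIX = (r2, 0x51)

[0] flags=0010 → (cmp)
[1] flags=0010 MI?F → skip
[2] flags=0010 NE?T → r4=0x0c
[3] flags=0010 → (cmp)
[4] flags=0010 HI?T → r2=0x51
[5] flags=0010 PL?T → r3=0x4b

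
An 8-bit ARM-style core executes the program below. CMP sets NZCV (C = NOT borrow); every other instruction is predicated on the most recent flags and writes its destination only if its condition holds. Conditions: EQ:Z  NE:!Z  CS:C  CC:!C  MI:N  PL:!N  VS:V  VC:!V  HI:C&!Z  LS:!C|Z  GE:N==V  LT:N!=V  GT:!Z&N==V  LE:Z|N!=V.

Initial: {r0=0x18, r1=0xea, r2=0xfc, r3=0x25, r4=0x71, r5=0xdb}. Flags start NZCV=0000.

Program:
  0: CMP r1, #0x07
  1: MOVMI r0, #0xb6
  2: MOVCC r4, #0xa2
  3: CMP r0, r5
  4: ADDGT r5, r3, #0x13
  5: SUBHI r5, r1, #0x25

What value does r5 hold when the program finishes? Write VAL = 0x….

VAL = 0xdb

[0] flags=1010 → (cmp)
[1] flags=1010 MI?T → r0=0xb6
[2] flags=1010 CC?F → skip
[3] flags=1000 → (cmp)
[4] flags=1000 GT?F → skip
[5] flags=1000 HI?F → skip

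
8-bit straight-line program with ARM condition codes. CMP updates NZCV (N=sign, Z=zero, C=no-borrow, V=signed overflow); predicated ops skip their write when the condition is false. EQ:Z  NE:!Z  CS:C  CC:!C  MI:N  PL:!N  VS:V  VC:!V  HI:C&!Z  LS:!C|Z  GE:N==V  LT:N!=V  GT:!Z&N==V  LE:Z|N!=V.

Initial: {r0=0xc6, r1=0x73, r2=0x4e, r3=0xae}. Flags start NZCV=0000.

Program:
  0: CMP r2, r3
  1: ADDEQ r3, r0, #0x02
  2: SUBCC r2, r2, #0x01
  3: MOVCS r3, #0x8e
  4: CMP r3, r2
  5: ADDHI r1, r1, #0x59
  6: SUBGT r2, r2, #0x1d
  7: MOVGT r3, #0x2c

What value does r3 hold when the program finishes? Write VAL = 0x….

VAL = 0xae

0: ✓ CMP  NZCV=1001
1: · ADDEQ
2: ✓ SUBCC  r2←0x4d
3: · MOVCS
4: ✓ CMP  NZCV=0011
5: ✓ ADDHI  r1←0xcc
6: · SUBGT
7: · MOVGT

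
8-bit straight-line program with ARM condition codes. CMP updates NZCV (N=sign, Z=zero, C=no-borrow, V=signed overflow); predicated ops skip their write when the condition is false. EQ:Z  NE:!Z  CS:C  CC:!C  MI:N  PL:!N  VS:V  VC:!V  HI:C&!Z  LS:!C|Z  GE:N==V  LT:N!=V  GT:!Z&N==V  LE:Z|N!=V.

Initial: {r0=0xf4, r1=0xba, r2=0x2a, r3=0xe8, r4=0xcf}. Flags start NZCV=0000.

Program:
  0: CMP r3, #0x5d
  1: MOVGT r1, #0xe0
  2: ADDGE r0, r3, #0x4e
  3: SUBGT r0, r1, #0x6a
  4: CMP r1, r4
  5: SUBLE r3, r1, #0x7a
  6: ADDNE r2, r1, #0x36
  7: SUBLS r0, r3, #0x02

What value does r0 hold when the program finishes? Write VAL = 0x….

VAL = 0x3e

[0] flags=1010 → (cmp)
[1] flags=1010 GT?F → skip
[2] flags=1010 GE?F → skip
[3] flags=1010 GT?F → skip
[4] flags=1000 → (cmp)
[5] flags=1000 LE?T → r3=0x40
[6] flags=1000 NE?T → r2=0xf0
[7] flags=1000 LS?T → r0=0x3e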